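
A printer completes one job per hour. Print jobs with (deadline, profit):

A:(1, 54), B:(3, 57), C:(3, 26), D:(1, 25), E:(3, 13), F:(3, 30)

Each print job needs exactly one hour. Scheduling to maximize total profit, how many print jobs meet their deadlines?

3

By profit: B(d3,57), A(d1,54), F(d3,30), C(d3,26), D(d1,25), E(d3,13)
B→slot 3; A→slot 1; F→slot 2; C skipped; D skipped; E skipped.
3 of 6 scheduled.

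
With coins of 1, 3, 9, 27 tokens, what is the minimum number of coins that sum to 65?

5

Use the largest denomination that fits, subtract, and repeat.
65 − 2×27→11 − 1×9→2 − 2×1→0
Total coins = 2 + 1 + 2 = 5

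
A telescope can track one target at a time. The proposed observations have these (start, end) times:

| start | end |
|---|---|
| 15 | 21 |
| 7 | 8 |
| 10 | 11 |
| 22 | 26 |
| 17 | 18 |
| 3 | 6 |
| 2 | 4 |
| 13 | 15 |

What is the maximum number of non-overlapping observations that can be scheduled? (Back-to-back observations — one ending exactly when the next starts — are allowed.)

Sort by end time and greedily take each interval whose start is ≥ the last chosen end.
By end time: (2,4), (3,6), (7,8), (10,11), (13,15), (17,18), (15,21), (22,26).
Pick (2,4); next start ≥ 4 → (7,8); next start ≥ 8 → (10,11); next start ≥ 11 → (13,15); next start ≥ 15 → (17,18); next start ≥ 18 → (22,26).
Selected 6 observations.

6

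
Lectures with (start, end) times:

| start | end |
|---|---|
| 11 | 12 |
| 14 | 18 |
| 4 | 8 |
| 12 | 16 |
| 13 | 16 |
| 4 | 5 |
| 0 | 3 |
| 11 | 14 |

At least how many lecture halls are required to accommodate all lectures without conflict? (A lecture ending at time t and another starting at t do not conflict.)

3

The answer is the maximum number of intervals overlapping at any instant.
starts: [0, 4, 4, 11, 11, 12, 13, 14]
ends:   [3, 5, 8, 12, 14, 16, 16, 18]
s0→1 e3→0 s4→1 s4→2 e5→1 e8→0 s11→1 s11→2 e12→1 s12→2 s13→3  — peak 3.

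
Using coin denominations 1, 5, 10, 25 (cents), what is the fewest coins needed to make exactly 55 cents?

3

Use the largest denomination that fits, subtract, and repeat.
55 = 2×25 + 1×5
Total coins = 2 + 1 = 3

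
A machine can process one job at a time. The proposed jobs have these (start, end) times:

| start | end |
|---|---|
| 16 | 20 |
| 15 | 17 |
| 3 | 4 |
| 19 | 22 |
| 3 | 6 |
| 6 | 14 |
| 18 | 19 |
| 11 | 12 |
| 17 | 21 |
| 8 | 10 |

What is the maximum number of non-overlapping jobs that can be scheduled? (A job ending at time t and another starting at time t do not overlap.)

Order by finish time; keep every interval that doesn't clash with the previous kept one.
Sorted by end: (3,4)  (3,6)  (8,10)  (11,12)  (6,14)  (15,17)  (18,19)  (16,20)  (17,21)  (19,22)
take (3,4); skip (3,6); take (8,10); take (11,12); take (15,17); take (18,19); take (19,22).
Selected 6 jobs.

6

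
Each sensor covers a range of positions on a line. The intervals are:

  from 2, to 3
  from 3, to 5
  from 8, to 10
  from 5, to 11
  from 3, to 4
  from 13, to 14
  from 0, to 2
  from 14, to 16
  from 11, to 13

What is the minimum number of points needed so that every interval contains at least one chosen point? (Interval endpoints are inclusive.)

5

Process intervals by earliest right end; each time one isn't hit yet, stab at its right endpoint.
By right end: [0,2]  [2,3]  [3,4]  [3,5]  [8,10]  [5,11]  [11,13]  [13,14]  [14,16]
[0,2] uncovered → point at 2; [3,4] uncovered → point at 4; [8,10] uncovered → point at 10; [11,13] uncovered → point at 13; [14,16] uncovered → point at 16.
Points: 2, 4, 10, 13, 16 (5 total).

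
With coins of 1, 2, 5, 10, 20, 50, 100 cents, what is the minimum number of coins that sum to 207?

4

Use the largest denomination that fits, subtract, and repeat.
207 − 2×100→7 − 1×5→2 − 1×2→0
Total coins = 2 + 1 + 1 = 4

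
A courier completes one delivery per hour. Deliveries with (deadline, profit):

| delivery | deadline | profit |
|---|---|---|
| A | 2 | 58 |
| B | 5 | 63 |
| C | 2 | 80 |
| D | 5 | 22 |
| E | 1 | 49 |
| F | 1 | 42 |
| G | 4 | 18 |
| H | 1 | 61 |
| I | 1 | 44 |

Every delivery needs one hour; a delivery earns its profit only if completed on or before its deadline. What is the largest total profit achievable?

Profit order: C=80 B=63 H=61 A=58 E=49 I=44 F=42 D=22 G=18
Assign: C→slot 2, B→slot 5, H→slot 1, A skipped, E skipped, I skipped, F skipped, D→slot 4, G→slot 3.
Slots: [1:H] [2:C] [3:G] [4:D] [5:B]
Profit = 61 + 80 + 18 + 22 + 63 = 244

244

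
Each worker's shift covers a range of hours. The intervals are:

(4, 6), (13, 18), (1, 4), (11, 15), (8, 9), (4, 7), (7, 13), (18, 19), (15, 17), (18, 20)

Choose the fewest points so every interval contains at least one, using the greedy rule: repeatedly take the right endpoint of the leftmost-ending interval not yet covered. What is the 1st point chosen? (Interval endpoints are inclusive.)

Sort by right endpoint; whenever an interval is uncovered, place a point at its right end.
By right end: [1,4]  [4,6]  [4,7]  [8,9]  [7,13]  [11,15]  [15,17]  [13,18]  [18,19]  [18,20]
[1,4] uncovered → point at 4; [8,9] uncovered → point at 9; [11,15] uncovered → point at 15; [18,19] uncovered → point at 19.
Points: 4, 9, 15, 19 (4 total).

4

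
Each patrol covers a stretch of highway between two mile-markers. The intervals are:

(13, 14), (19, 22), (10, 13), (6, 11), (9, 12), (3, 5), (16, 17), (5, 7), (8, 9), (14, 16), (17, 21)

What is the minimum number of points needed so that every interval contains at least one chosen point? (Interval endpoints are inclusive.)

Sort by right endpoint; whenever an interval is uncovered, place a point at its right end.
By right end: [3,5]  [5,7]  [8,9]  [6,11]  [9,12]  [10,13]  [13,14]  [14,16]  [16,17]  [17,21]  [19,22]
[3,5] uncovered → point at 5; [8,9] uncovered → point at 9; [10,13] uncovered → point at 13; [14,16] uncovered → point at 16; [17,21] uncovered → point at 21.
Points: 5, 9, 13, 16, 21 (5 total).

5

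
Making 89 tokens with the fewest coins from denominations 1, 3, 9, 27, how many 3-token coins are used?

2

Use the largest denomination that fits, subtract, and repeat.
89 = 3×27 + 2×3 + 2×1
Count of 3: 2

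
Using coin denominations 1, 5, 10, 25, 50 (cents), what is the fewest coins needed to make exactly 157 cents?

Greedy: take as many of the largest coin as possible, then repeat with the remainder.
157 − 3×50→7 − 1×5→2 − 2×1→0
Total coins = 3 + 1 + 2 = 6

6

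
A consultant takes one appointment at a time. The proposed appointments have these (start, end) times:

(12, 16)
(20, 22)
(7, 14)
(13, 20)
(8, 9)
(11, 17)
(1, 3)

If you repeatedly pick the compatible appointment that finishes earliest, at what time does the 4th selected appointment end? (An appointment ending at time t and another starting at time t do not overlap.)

Sorted by end: (1,3)  (8,9)  (7,14)  (12,16)  (11,17)  (13,20)  (20,22)
take (1,3); take (8,9); take (12,16); skip (13,20); take (20,22).
Selected: (1,3) (8,9) (12,16) (20,22)

22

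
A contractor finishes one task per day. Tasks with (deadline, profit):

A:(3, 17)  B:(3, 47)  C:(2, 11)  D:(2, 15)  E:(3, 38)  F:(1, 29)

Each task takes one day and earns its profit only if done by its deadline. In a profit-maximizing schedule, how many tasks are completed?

Take jobs in profit order; each goes to the latest open slot no later than its deadline.
Profit order: B=47 E=38 F=29 A=17 D=15 C=11
Assign: B→slot 3, E→slot 2, F→slot 1, A skipped, D skipped, C skipped.
Slots: [1:F] [2:E] [3:B]
3 of 6 scheduled.

3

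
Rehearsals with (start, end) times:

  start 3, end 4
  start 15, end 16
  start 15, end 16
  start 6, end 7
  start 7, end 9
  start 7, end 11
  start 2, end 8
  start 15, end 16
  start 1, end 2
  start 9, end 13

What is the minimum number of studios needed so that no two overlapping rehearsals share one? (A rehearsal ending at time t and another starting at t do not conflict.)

3

Events (time:±→running): 1:+→1 2:-→0 2:+→1 3:+→2 4:-→1 6:+→2 7:-→1 7:+→2 7:+→3 … peak 3.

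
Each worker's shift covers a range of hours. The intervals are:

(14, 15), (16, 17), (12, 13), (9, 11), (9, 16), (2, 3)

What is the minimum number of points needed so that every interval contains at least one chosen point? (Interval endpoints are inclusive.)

Process intervals by earliest right end; each time one isn't hit yet, stab at its right endpoint.
Sorted: [2,3] [9,11] [12,13] [14,15] [9,16] [16,17]
{[2,3]} hit by 3; {[9,11]} hit by 11; {[12,13]} hit by 13; {[14,15],[9,16]} hit by 15; {[16,17]} hit by 17.
Points: 3, 11, 13, 15, 17 (5 total).

5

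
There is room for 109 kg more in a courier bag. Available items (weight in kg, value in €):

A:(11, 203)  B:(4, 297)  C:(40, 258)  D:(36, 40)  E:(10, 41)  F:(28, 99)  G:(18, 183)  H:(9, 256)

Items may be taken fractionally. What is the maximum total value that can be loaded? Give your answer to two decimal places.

1298.11

Greedy by value/weight ratio, highest first.
Ratios (sorted): B 74.25, H 28.44, A 18.45, G 10.17, C 6.45, E 4.10, F 3.54, D 1.11
take B (4 @ 297); take H (9 @ 256); take A (11 @ 203); take G (18 @ 183); take C (40 @ 258); take E (10 @ 41); take 17/28 of F → 60.11. Capacity used 109/109.
Total value = 1298.11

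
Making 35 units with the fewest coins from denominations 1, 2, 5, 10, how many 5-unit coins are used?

1

Greedy: take as many of the largest coin as possible, then repeat with the remainder.
35 − 3×10→5 − 1×5→0
Count of 5: 1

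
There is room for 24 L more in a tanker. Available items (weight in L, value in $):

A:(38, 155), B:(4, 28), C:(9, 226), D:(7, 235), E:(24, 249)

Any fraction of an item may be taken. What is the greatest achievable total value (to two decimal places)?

Order: D (235/7=33.57) > C (226/9=25.11) > E (249/24=10.38) > B (28/4=7.00) > A (155/38=4.08)
Fill: take D (7 @ 235) → take C (9 @ 226) → take 8/24 of E → 83.00; 24/24 used.
Total value = 544.00

544.00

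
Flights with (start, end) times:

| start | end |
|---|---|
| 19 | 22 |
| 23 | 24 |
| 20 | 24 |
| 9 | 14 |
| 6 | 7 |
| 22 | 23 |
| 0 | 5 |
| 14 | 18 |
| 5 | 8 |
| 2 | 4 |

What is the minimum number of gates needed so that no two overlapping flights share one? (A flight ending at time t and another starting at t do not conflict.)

2

Count concurrent intervals with a sweep; the peak is the room count.
starts: [0, 2, 5, 6, 9, 14, 19, 20, 22, 23]
ends:   [4, 5, 7, 8, 14, 18, 22, 23, 24, 24]
s0→1 s2→2  — peak 2.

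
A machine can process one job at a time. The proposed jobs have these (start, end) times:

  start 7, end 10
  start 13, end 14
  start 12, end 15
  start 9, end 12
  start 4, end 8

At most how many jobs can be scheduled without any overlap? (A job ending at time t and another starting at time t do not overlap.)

3

Sorted by end: (4,8)  (7,10)  (9,12)  (13,14)  (12,15)
take (4,8); skip (7,10); take (9,12); take (13,14).
Selected 3 jobs.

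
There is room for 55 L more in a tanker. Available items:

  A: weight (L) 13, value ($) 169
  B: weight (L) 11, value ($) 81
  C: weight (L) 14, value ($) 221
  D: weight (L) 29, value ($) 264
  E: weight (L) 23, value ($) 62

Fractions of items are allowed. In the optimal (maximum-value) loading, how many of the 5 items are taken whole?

Greedy by value/weight ratio, highest first.
Order: C (221/14=15.79) > A (169/13=13.00) > D (264/29=9.10) > B (81/11=7.36) > E (62/23=2.70)
Fill: take C (14 @ 221) → take A (13 @ 169) → take 28/29 of D → 254.90; 55/55 used.
2 item(s) taken whole; one partial (take 28/29 of D).

2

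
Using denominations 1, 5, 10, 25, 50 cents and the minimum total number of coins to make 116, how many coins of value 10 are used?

116 = 2×50 + 1×10 + 1×5 + 1×1
Count of 10: 1

1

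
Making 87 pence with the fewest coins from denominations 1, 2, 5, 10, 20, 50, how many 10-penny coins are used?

Use the largest denomination that fits, subtract, and repeat.
87 = 1×50 + 1×20 + 1×10 + 1×5 + 1×2
Count of 10: 1

1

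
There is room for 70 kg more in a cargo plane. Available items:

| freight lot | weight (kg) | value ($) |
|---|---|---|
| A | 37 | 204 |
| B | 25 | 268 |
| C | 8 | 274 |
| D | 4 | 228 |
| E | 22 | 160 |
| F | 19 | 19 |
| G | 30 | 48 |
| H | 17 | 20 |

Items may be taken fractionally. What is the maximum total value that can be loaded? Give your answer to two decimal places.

990.65

Sort by value per unit weight and fill in that order.
Order: D (228/4=57.00) > C (274/8=34.25) > B (268/25=10.72) > E (160/22=7.27) > A (204/37=5.51) > G (48/30=1.60) > H (20/17=1.18) > F (19/19=1.00)
Fill: take D (4 @ 228) → take C (8 @ 274) → take B (25 @ 268) → take E (22 @ 160) → take 11/37 of A → 60.65; 70/70 used.
Total value = 990.65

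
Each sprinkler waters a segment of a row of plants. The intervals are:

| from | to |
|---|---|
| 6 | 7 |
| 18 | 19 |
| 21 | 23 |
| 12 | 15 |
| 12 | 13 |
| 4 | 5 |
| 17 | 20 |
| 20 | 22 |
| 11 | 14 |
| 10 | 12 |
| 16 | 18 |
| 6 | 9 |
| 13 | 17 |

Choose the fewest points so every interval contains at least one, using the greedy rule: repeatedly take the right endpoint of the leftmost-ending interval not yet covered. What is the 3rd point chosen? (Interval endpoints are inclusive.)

12

By right end: [4,5]  [6,7]  [6,9]  [10,12]  [12,13]  [11,14]  [12,15]  [13,17]  [16,18]  [18,19]  [17,20]  [20,22]  [21,23]
[4,5] uncovered → point at 5; [6,7] uncovered → point at 7; [10,12] uncovered → point at 12; [13,17] uncovered → point at 17; [18,19] uncovered → point at 19; [20,22] uncovered → point at 22.
Points: 5, 7, 12, 17, 19, 22 (6 total).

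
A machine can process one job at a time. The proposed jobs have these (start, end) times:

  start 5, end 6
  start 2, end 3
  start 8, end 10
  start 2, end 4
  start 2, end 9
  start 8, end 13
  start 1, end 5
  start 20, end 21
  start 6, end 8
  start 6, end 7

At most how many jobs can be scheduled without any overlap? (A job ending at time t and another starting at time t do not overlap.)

Greedy by earliest finish: after sorting by end time, pick each interval compatible with the last pick.
By end time: (2,3), (2,4), (1,5), (5,6), (6,7), (6,8), (2,9), (8,10), (8,13), (20,21).
Pick (2,3); next start ≥ 3 → (5,6); next start ≥ 6 → (6,7); next start ≥ 7 → (8,10); next start ≥ 10 → (20,21).
Selected 5 jobs.

5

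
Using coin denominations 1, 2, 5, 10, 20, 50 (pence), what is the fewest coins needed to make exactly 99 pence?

6

99 − 1×50→49 − 2×20→9 − 1×5→4 − 2×2→0
Total coins = 1 + 2 + 1 + 2 = 6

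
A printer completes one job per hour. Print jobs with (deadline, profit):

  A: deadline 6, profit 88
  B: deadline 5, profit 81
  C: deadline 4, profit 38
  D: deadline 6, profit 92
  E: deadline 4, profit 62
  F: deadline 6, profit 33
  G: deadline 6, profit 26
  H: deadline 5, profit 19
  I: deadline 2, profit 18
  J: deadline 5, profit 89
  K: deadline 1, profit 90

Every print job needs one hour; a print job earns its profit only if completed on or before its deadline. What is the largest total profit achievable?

502

Sort by profit descending; place each in the latest free slot ≤ its deadline.
Profit order: D=92 K=90 J=89 A=88 B=81 E=62 C=38 F=33 G=26 H=19 I=18
Assign: D→slot 6, K→slot 1, J→slot 5, A→slot 4, B→slot 3, E→slot 2, C skipped, F skipped, G skipped, H skipped, I skipped.
Slots: [1:K] [2:E] [3:B] [4:A] [5:J] [6:D]
Profit = 90 + 62 + 81 + 88 + 89 + 92 = 502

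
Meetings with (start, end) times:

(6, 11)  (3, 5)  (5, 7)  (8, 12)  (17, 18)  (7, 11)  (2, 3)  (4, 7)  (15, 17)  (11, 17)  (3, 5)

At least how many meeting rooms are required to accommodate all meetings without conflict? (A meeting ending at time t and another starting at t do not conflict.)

starts: [2, 3, 3, 4, 5, 6, 7, 8, 11, 15, 17]
ends:   [3, 5, 5, 7, 7, 11, 11, 12, 17, 17, 18]
s2→1 e3→0 s3→1 s3→2 s4→3  — peak 3.

3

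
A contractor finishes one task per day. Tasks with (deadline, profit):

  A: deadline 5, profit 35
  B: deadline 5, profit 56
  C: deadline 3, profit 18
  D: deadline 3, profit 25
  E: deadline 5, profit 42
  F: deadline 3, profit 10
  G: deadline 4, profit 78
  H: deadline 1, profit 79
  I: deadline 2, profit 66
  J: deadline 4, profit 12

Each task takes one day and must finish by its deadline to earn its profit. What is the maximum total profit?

Take jobs in profit order; each goes to the latest open slot no later than its deadline.
By profit: H(d1,79), G(d4,78), I(d2,66), B(d5,56), E(d5,42), A(d5,35), D(d3,25), C(d3,18), J(d4,12), F(d3,10)
H→slot 1; G→slot 4; I→slot 2; B→slot 5; E→slot 3; A skipped; D skipped; C skipped; J skipped; F skipped.
Profit = 79 + 66 + 42 + 78 + 56 = 321

321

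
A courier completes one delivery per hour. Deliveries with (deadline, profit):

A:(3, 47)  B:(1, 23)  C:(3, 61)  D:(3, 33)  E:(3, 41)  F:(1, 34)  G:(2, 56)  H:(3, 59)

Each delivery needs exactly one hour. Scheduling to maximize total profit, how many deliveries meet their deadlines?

Take jobs in profit order; each goes to the latest open slot no later than its deadline.
By profit: C(d3,61), H(d3,59), G(d2,56), A(d3,47), E(d3,41), F(d1,34), D(d3,33), B(d1,23)
C→slot 3; H→slot 2; G→slot 1; A skipped; E skipped; F skipped; D skipped; B skipped.
3 of 8 scheduled.

3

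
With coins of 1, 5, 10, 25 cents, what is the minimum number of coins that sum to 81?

81 = 3×25 + 1×5 + 1×1
Total coins = 3 + 1 + 1 = 5

5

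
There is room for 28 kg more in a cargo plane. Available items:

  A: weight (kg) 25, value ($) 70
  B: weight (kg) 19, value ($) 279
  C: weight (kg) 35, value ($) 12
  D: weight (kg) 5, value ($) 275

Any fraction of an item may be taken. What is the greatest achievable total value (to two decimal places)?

565.20

Greedy by value/weight ratio, highest first.
Order: D (275/5=55.00) > B (279/19=14.68) > A (70/25=2.80) > C (12/35=0.34)
Fill: take D (5 @ 275) → take B (19 @ 279) → take 4/25 of A → 11.20; 28/28 used.
Total value = 565.20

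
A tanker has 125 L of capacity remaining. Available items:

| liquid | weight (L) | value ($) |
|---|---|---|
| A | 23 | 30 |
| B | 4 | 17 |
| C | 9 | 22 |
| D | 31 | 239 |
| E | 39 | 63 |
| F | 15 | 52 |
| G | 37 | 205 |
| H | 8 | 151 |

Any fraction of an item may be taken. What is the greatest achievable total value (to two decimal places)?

719.92

Order: H (151/8=18.88) > D (239/31=7.71) > G (205/37=5.54) > B (17/4=4.25) > F (52/15=3.47) > C (22/9=2.44) > E (63/39=1.62) > A (30/23=1.30)
Fill: take H (8 @ 151) → take D (31 @ 239) → take G (37 @ 205) → take B (4 @ 17) → take F (15 @ 52) → take C (9 @ 22) → take 21/39 of E → 33.92; 125/125 used.
Total value = 719.92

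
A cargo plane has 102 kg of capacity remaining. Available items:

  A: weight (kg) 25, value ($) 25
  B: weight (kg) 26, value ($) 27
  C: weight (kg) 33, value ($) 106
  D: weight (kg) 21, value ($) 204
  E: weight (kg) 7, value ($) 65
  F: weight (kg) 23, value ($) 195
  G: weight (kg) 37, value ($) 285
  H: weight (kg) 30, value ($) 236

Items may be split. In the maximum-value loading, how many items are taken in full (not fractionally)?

Greedy by value/weight ratio, highest first.
Order: D (204/21=9.71) > E (65/7=9.29) > F (195/23=8.48) > H (236/30=7.87) > G (285/37=7.70) > C (106/33=3.21) > B (27/26=1.04) > A (25/25=1.00)
Fill: take D (21 @ 204) → take E (7 @ 65) → take F (23 @ 195) → take H (30 @ 236) → take 21/37 of G → 161.76; 102/102 used.
4 item(s) taken whole; one partial (take 21/37 of G).

4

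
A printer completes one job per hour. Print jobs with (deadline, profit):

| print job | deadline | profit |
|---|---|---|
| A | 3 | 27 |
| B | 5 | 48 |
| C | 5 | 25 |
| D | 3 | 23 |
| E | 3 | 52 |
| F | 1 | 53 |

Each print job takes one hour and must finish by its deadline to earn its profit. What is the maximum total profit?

Profit order: F=53 E=52 B=48 A=27 C=25 D=23
Assign: F→slot 1, E→slot 3, B→slot 5, A→slot 2, C→slot 4, D skipped.
Slots: [1:F] [2:A] [3:E] [4:C] [5:B]
Profit = 53 + 27 + 52 + 25 + 48 = 205

205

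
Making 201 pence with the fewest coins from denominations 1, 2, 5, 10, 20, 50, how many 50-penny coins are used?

4

201 − 4×50→1 − 1×1→0
Count of 50: 4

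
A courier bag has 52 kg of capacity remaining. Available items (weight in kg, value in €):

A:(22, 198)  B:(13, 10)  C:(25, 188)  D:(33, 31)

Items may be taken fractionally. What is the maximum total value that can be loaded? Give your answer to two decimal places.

390.70

Ratios (sorted): A 9.00, C 7.52, D 0.94, B 0.77
take A (22 @ 198); take C (25 @ 188); take 5/33 of D → 4.70. Capacity used 52/52.
Total value = 390.70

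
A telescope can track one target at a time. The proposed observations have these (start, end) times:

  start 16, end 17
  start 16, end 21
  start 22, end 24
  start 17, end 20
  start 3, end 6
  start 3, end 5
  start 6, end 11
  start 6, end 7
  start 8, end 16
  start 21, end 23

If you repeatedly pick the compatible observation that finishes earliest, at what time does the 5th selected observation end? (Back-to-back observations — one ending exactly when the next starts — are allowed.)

Sort by end time and greedily take each interval whose start is ≥ the last chosen end.
By end time: (3,5), (3,6), (6,7), (6,11), (8,16), (16,17), (17,20), (16,21), (21,23), (22,24).
Pick (3,5); next start ≥ 5 → (6,7); next start ≥ 7 → (8,16); next start ≥ 16 → (16,17); next start ≥ 17 → (17,20); next start ≥ 20 → (21,23).
Selected: (3,5) (6,7) (8,16) (16,17) (17,20) (21,23)

20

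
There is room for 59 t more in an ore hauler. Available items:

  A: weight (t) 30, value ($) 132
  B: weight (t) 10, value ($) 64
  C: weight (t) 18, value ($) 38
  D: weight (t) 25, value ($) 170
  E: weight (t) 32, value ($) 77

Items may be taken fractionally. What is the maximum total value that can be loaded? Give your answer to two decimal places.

339.60

Ratios (sorted): D 6.80, B 6.40, A 4.40, E 2.41, C 2.11
take D (25 @ 170); take B (10 @ 64); take 24/30 of A → 105.60. Capacity used 59/59.
Total value = 339.60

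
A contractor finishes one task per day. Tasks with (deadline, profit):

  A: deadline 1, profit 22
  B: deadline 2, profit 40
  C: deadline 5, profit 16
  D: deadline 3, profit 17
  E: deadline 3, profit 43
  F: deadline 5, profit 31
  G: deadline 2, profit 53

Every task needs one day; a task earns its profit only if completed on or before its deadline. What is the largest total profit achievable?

183

Profit order: G=53 E=43 B=40 F=31 A=22 D=17 C=16
Assign: G→slot 2, E→slot 3, B→slot 1, F→slot 5, A skipped, D skipped, C→slot 4.
Slots: [1:B] [2:G] [3:E] [4:C] [5:F]
Profit = 40 + 53 + 43 + 16 + 31 = 183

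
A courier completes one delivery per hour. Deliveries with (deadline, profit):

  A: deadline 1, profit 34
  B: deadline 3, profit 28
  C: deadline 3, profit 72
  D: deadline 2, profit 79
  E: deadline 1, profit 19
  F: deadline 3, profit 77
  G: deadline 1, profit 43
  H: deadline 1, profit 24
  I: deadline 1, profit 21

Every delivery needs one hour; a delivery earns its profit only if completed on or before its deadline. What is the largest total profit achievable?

228

Sort by profit descending; place each in the latest free slot ≤ its deadline.
By profit: D(d2,79), F(d3,77), C(d3,72), G(d1,43), A(d1,34), B(d3,28), H(d1,24), I(d1,21), E(d1,19)
D→slot 2; F→slot 3; C→slot 1; G skipped; A skipped; B skipped; H skipped; I skipped; E skipped.
Profit = 72 + 79 + 77 = 228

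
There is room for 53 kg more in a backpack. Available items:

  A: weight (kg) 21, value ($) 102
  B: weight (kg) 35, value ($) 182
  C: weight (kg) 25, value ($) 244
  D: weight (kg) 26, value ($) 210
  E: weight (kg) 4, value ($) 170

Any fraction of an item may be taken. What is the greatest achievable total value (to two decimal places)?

607.85

Ratios (sorted): E 42.50, C 9.76, D 8.08, B 5.20, A 4.86
take E (4 @ 170); take C (25 @ 244); take 24/26 of D → 193.85. Capacity used 53/53.
Total value = 607.85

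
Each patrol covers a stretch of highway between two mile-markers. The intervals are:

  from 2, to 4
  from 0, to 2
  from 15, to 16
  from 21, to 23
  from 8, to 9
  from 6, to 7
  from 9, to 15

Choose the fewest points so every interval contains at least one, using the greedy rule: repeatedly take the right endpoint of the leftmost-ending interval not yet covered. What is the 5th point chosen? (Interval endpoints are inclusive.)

23

Sorted: [0,2] [2,4] [6,7] [8,9] [9,15] [15,16] [21,23]
{[0,2],[2,4]} hit by 2; {[6,7]} hit by 7; {[8,9],[9,15]} hit by 9; {[15,16]} hit by 16; {[21,23]} hit by 23.
Points: 2, 7, 9, 16, 23 (5 total).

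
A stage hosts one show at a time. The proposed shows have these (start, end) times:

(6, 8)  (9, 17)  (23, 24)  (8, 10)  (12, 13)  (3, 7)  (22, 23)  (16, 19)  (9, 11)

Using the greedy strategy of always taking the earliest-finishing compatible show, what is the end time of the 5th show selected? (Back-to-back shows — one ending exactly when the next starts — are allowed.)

By end time: (3,7), (6,8), (8,10), (9,11), (12,13), (9,17), (16,19), (22,23), (23,24).
Pick (3,7); next start ≥ 7 → (8,10); next start ≥ 10 → (12,13); next start ≥ 13 → (16,19); next start ≥ 19 → (22,23); next start ≥ 23 → (23,24).
Selected: (3,7) (8,10) (12,13) (16,19) (22,23) (23,24)

23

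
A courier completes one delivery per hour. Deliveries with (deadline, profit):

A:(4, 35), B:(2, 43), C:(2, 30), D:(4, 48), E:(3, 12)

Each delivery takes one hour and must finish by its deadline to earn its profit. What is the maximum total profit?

Sort by profit descending; place each in the latest free slot ≤ its deadline.
Profit order: D=48 B=43 A=35 C=30 E=12
Assign: D→slot 4, B→slot 2, A→slot 3, C→slot 1, E skipped.
Slots: [1:C] [2:B] [3:A] [4:D]
Profit = 30 + 43 + 35 + 48 = 156

156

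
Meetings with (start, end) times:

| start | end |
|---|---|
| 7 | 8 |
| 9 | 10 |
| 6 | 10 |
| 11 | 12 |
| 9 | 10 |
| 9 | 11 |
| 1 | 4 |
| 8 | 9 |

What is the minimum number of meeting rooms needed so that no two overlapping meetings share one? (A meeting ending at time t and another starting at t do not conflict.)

4

starts: [1, 6, 7, 8, 9, 9, 9, 11]
ends:   [4, 8, 9, 10, 10, 10, 11, 12]
s1→1 e4→0 s6→1 s7→2 e8→1 s8→2 e9→1 s9→2 s9→3 s9→4  — peak 4.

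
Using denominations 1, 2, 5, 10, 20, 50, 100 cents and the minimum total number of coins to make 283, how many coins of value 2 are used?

1

Use the largest denomination that fits, subtract, and repeat.
283 = 2×100 + 1×50 + 1×20 + 1×10 + 1×2 + 1×1
Count of 2: 1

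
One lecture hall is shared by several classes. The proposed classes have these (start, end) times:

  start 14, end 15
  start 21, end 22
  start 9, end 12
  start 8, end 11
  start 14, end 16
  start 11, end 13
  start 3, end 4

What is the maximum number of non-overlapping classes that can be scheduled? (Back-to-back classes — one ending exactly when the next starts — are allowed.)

Sort by end time and greedily take each interval whose start is ≥ the last chosen end.
By end time: (3,4), (8,11), (9,12), (11,13), (14,15), (14,16), (21,22).
Pick (3,4); next start ≥ 4 → (8,11); next start ≥ 11 → (11,13); next start ≥ 13 → (14,15); next start ≥ 15 → (21,22).
Selected 5 classes.

5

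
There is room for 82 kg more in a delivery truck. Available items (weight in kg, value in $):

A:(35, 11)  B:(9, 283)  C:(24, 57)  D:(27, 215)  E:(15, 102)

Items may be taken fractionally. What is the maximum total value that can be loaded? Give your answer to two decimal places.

Ratios (sorted): B 31.44, D 7.96, E 6.80, C 2.38, A 0.31
take B (9 @ 283); take D (27 @ 215); take E (15 @ 102); take C (24 @ 57); take 7/35 of A → 2.20. Capacity used 82/82.
Total value = 659.20

659.20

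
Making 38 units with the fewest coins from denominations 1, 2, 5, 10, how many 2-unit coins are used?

38 − 3×10→8 − 1×5→3 − 1×2→1 − 1×1→0
Count of 2: 1

1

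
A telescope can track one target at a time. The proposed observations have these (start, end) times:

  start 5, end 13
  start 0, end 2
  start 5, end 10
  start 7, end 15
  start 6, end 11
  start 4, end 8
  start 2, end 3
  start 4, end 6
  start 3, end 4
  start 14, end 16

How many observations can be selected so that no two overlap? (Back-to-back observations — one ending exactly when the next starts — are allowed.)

By end time: (0,2), (2,3), (3,4), (4,6), (4,8), (5,10), (6,11), (5,13), (7,15), (14,16).
Pick (0,2); next start ≥ 2 → (2,3); next start ≥ 3 → (3,4); next start ≥ 4 → (4,6); next start ≥ 6 → (6,11); next start ≥ 11 → (14,16).
Selected 6 observations.

6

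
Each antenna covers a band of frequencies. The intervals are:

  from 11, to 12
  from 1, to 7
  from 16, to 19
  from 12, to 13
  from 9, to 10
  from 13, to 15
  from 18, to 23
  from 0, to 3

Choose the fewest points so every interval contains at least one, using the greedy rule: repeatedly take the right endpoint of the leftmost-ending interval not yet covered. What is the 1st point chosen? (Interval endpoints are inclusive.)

3

Process intervals by earliest right end; each time one isn't hit yet, stab at its right endpoint.
By right end: [0,3]  [1,7]  [9,10]  [11,12]  [12,13]  [13,15]  [16,19]  [18,23]
[0,3] uncovered → point at 3; [9,10] uncovered → point at 10; [11,12] uncovered → point at 12; [13,15] uncovered → point at 15; [16,19] uncovered → point at 19.
Points: 3, 10, 12, 15, 19 (5 total).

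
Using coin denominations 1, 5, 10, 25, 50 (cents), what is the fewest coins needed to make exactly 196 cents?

7

Use the largest denomination that fits, subtract, and repeat.
196 = 3×50 + 1×25 + 2×10 + 1×1
Total coins = 3 + 1 + 2 + 1 = 7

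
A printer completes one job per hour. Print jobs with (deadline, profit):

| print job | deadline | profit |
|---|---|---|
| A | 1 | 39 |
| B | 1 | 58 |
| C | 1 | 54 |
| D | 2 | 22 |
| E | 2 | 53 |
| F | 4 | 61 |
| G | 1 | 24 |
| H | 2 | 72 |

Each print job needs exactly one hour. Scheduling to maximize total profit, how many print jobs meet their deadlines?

Sort by profit descending; place each in the latest free slot ≤ its deadline.
By profit: H(d2,72), F(d4,61), B(d1,58), C(d1,54), E(d2,53), A(d1,39), G(d1,24), D(d2,22)
H→slot 2; F→slot 4; B→slot 1; C skipped; E skipped; A skipped; G skipped; D skipped.
3 of 8 scheduled.

3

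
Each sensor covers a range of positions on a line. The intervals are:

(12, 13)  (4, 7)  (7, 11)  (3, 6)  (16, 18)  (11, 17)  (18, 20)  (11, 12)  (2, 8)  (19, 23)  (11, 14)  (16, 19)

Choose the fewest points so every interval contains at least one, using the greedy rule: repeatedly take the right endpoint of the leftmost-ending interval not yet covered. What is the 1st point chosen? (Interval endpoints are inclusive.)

Sort by right endpoint; whenever an interval is uncovered, place a point at its right end.
Sorted: [3,6] [4,7] [2,8] [7,11] [11,12] [12,13] [11,14] [11,17] [16,18] [16,19] [18,20] [19,23]
{[3,6],[4,7],[2,8]} hit by 6; {[7,11],[11,12]} hit by 11; {[12,13],[11,14],[11,17]} hit by 13; {[16,18],[16,19],[18,20]} hit by 18; {[19,23]} hit by 23.
Points: 6, 11, 13, 18, 23 (5 total).

6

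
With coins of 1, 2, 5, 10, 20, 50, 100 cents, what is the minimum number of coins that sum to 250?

3

250 = 2×100 + 1×50
Total coins = 2 + 1 = 3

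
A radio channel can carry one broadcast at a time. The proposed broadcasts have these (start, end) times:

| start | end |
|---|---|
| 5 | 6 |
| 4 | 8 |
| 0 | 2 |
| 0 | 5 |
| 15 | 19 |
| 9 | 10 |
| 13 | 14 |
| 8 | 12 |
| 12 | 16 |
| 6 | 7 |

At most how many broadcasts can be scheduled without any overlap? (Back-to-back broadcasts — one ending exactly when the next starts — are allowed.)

By end time: (0,2), (0,5), (5,6), (6,7), (4,8), (9,10), (8,12), (13,14), (12,16), (15,19).
Pick (0,2); next start ≥ 2 → (5,6); next start ≥ 6 → (6,7); next start ≥ 7 → (9,10); next start ≥ 10 → (13,14); next start ≥ 14 → (15,19).
Selected 6 broadcasts.

6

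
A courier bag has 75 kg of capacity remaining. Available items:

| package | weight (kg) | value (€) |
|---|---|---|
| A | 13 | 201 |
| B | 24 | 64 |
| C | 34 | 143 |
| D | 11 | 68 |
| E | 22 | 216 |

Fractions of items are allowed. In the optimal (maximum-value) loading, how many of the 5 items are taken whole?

3

Sort by value per unit weight and fill in that order.
Ratios (sorted): A 15.46, E 9.82, D 6.18, C 4.21, B 2.67
take A (13 @ 201); take E (22 @ 216); take D (11 @ 68); take 29/34 of C → 121.97. Capacity used 75/75.
3 item(s) taken whole; one partial (take 29/34 of C).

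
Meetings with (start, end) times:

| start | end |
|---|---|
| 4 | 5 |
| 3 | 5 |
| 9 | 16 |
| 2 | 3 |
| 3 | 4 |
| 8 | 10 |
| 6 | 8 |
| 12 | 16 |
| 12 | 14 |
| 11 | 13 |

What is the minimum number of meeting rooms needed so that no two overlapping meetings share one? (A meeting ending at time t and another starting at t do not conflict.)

Events (time:±→running): 2:+→1 3:-→0 3:+→1 3:+→2 4:-→1 4:+→2 5:-→1 5:-→0 6:+→1 8:-→0 8:+→1 9:+→2 10:-→1 11:+→2 12:+→3 12:+→4 … peak 4.

4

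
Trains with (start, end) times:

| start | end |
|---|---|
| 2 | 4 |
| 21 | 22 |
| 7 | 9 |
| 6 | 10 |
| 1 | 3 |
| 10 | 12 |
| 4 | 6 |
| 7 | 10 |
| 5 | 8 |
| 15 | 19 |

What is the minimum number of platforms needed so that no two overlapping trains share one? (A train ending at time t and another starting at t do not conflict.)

starts: [1, 2, 4, 5, 6, 7, 7, 10, 15, 21]
ends:   [3, 4, 6, 8, 9, 10, 10, 12, 19, 22]
s1→1 s2→2 e3→1 e4→0 s4→1 s5→2 e6→1 s6→2 s7→3 s7→4  — peak 4.

4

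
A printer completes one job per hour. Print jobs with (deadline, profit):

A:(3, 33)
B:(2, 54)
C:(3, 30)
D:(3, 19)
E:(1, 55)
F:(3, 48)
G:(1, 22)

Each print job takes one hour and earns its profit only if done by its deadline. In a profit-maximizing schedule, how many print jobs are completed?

3

Sort by profit descending; place each in the latest free slot ≤ its deadline.
Profit order: E=55 B=54 F=48 A=33 C=30 G=22 D=19
Assign: E→slot 1, B→slot 2, F→slot 3, A skipped, C skipped, G skipped, D skipped.
Slots: [1:E] [2:B] [3:F]
3 of 7 scheduled.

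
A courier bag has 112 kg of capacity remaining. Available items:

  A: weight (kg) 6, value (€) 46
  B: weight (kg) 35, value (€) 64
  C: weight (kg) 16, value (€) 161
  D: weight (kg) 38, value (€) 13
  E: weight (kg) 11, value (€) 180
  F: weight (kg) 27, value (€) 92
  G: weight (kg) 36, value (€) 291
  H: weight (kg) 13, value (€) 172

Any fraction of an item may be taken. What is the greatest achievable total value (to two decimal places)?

947.49

Greedy by value/weight ratio, highest first.
Order: E (180/11=16.36) > H (172/13=13.23) > C (161/16=10.06) > G (291/36=8.08) > A (46/6=7.67) > F (92/27=3.41) > B (64/35=1.83) > D (13/38=0.34)
Fill: take E (11 @ 180) → take H (13 @ 172) → take C (16 @ 161) → take G (36 @ 291) → take A (6 @ 46) → take F (27 @ 92) → take 3/35 of B → 5.49; 112/112 used.
Total value = 947.49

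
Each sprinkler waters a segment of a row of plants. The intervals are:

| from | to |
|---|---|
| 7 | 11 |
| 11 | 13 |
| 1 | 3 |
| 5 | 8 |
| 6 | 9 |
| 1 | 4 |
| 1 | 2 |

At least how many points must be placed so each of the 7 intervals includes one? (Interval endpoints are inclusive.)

3

Sorted: [1,2] [1,3] [1,4] [5,8] [6,9] [7,11] [11,13]
{[1,2],[1,3],[1,4]} hit by 2; {[5,8],[6,9],[7,11]} hit by 8; {[11,13]} hit by 13.
Points: 2, 8, 13 (3 total).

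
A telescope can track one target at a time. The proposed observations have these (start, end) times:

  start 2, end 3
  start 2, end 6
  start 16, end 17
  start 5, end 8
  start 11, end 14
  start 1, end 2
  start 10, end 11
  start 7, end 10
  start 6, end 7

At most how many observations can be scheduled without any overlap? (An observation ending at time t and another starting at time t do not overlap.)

7

Greedy by earliest finish: after sorting by end time, pick each interval compatible with the last pick.
Sorted by end: (1,2)  (2,3)  (2,6)  (6,7)  (5,8)  (7,10)  (10,11)  (11,14)  (16,17)
take (1,2); take (2,3); take (6,7); skip (5,8); take (7,10); take (10,11); take (11,14); take (16,17).
Selected 7 observations.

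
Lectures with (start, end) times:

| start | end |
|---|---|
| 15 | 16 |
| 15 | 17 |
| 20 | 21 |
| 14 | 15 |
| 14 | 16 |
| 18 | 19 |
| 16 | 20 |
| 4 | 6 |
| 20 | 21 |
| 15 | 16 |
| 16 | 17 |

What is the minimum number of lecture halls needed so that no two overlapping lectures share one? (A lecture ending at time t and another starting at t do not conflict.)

Events (time:±→running): 4:+→1 6:-→0 14:+→1 14:+→2 15:-→1 15:+→2 15:+→3 15:+→4 … peak 4.

4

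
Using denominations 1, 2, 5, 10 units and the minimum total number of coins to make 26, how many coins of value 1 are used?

26 − 2×10→6 − 1×5→1 − 1×1→0
Count of 1: 1

1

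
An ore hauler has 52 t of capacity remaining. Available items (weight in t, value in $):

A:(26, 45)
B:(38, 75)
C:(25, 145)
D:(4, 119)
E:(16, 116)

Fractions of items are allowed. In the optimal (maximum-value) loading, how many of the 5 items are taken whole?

Sort by value per unit weight and fill in that order.
Ratios (sorted): D 29.75, E 7.25, C 5.80, B 1.97, A 1.73
take D (4 @ 119); take E (16 @ 116); take C (25 @ 145); take 7/38 of B → 13.82. Capacity used 52/52.
3 item(s) taken whole; one partial (take 7/38 of B).

3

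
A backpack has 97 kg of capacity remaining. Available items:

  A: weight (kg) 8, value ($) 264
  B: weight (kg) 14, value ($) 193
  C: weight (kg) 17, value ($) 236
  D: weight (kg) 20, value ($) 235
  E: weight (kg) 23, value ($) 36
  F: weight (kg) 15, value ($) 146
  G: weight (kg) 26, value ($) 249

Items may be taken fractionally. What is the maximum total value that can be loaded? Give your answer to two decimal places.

Order: A (264/8=33.00) > C (236/17=13.88) > B (193/14=13.79) > D (235/20=11.75) > F (146/15=9.73) > G (249/26=9.58) > E (36/23=1.57)
Fill: take A (8 @ 264) → take C (17 @ 236) → take B (14 @ 193) → take D (20 @ 235) → take F (15 @ 146) → take 23/26 of G → 220.27; 97/97 used.
Total value = 1294.27

1294.27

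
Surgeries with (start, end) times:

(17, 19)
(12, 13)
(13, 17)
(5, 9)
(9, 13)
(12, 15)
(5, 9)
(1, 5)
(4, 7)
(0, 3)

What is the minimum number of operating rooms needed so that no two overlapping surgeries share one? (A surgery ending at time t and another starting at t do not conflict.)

The answer is the maximum number of intervals overlapping at any instant.
starts: [0, 1, 4, 5, 5, 9, 12, 12, 13, 17]
ends:   [3, 5, 7, 9, 9, 13, 13, 15, 17, 19]
s0→1 s1→2 e3→1 s4→2 e5→1 s5→2 s5→3  — peak 3.

3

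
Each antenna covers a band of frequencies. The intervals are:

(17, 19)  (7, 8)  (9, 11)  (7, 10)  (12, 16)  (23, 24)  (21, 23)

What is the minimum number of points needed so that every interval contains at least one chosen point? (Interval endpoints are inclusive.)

5

Sort by right endpoint; whenever an interval is uncovered, place a point at its right end.
Sorted: [7,8] [7,10] [9,11] [12,16] [17,19] [21,23] [23,24]
{[7,8],[7,10]} hit by 8; {[9,11]} hit by 11; {[12,16]} hit by 16; {[17,19]} hit by 19; {[21,23],[23,24]} hit by 23.
Points: 8, 11, 16, 19, 23 (5 total).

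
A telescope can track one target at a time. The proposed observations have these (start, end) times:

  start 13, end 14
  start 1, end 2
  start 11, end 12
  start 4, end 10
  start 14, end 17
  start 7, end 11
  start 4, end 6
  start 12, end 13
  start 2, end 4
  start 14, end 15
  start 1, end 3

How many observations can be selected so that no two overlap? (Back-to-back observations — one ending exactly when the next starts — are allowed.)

By end time: (1,2), (1,3), (2,4), (4,6), (4,10), (7,11), (11,12), (12,13), (13,14), (14,15), (14,17).
Pick (1,2); next start ≥ 2 → (2,4); next start ≥ 4 → (4,6); next start ≥ 6 → (7,11); next start ≥ 11 → (11,12); next start ≥ 12 → (12,13); next start ≥ 13 → (13,14); next start ≥ 14 → (14,15).
Selected 8 observations.

8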